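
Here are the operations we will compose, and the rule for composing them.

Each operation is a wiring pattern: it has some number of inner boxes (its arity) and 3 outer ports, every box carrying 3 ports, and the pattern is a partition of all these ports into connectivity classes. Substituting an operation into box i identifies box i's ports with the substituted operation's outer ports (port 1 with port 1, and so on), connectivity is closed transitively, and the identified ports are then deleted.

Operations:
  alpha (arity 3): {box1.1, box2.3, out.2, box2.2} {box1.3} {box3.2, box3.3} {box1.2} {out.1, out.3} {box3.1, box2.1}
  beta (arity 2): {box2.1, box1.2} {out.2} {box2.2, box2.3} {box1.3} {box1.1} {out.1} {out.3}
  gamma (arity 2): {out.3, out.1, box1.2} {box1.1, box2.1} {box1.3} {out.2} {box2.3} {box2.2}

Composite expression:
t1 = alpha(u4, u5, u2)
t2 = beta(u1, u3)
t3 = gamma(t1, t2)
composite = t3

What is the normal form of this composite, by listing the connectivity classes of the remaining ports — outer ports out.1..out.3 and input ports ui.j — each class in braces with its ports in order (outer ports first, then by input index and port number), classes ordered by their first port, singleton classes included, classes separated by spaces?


{out.1, out.3, u4.1, u5.2, u5.3} {out.2} {u1.1} {u1.2, u3.1} {u1.3} {u2.1, u5.1} {u2.2, u2.3} {u3.2, u3.3} {u4.2} {u4.3}

Connectivity passes through glued gamma-boundaries; trace each wire chain.
composing alpha on (u4, u5, u2), with out.j its own outer ports: {out.1, out.3} {out.2, u4.1, u5.2, u5.3} {u2.1, u5.1} {u2.2, u2.3} {u4.2} {u4.3}
composing beta on (u1, u3), with out.j its own outer ports: {out.1} {out.2} {out.3} {u1.1} {u1.2, u3.1} {u1.3} {u3.2, u3.3}
composing gamma on (u4, u5, u2, u1, u3), with out.j its own outer ports: {out.1, out.3, u4.1, u5.2, u5.3} {out.2} {u1.1} {u1.2, u3.1} {u1.3} {u2.1, u5.1} {u2.2, u2.3} {u3.2, u3.3} {u4.2} {u4.3}


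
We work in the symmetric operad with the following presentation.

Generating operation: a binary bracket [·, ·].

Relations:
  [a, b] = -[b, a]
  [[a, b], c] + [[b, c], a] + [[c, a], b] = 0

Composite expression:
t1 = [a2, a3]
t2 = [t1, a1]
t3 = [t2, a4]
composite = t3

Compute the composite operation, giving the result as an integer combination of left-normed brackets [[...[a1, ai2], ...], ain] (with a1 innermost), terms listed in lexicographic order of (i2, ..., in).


-[[[a1, a2], a3], a4] + [[[a1, a3], a2], a4]

Skip Jacobi rewriting: expand, keep a1-initial words, read off terms.
Composite bracket: [[[a2, a3], a1], a4]
Full expansion: 8 signed words from ab - ba (2^3 = 8).
Collect the words opening with a1:
  a1a2a3a4 appears with sign -1, giving the term -[[[a1, a2], a3], a4]
  a1a3a2a4 appears with sign +1, giving the term +[[[a1, a3], a2], a4]


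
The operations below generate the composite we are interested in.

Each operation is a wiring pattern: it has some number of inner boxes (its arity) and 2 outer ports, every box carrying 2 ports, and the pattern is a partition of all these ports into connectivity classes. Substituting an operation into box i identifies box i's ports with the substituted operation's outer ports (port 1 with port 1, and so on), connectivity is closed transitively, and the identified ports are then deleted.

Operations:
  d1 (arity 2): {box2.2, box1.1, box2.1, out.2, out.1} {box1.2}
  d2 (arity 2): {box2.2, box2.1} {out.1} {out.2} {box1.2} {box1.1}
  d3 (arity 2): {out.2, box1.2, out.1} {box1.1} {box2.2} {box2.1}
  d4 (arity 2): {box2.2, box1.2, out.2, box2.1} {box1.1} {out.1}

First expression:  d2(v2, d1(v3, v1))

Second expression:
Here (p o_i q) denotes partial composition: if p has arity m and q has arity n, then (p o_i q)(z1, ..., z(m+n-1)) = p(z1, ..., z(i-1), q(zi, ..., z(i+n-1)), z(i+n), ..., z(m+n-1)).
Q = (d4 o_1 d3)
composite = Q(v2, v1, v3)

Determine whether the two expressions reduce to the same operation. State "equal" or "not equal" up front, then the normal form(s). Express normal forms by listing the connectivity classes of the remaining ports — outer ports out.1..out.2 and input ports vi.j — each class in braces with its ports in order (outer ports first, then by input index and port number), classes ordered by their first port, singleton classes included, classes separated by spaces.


The first expression, normalized: {out.1} {out.2} {v1.1, v1.2, v3.1} {v2.1} {v2.2} {v3.2}
The second expression, normalized: {out.1} {out.2, v2.2, v3.1, v3.2} {v1.1} {v1.2} {v2.1}
Different reductions; not equal.

not equal — first {out.1} {out.2} {v1.1, v1.2, v3.1} {v2.1} {v2.2} {v3.2}, second {out.1} {out.2, v2.2, v3.1, v3.2} {v1.1} {v1.2} {v2.1}


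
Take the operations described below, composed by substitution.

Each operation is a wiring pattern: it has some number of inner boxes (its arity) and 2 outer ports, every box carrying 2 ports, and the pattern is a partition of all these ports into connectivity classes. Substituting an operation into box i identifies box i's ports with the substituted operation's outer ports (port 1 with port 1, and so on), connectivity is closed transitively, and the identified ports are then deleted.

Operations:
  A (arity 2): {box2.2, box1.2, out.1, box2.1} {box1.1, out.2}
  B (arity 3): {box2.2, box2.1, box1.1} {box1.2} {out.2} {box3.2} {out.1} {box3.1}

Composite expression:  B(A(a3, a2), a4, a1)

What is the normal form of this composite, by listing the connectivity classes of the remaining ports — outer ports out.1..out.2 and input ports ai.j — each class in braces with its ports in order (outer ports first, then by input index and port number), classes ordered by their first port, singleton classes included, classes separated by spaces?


Reachability decides: close wires over B-identified ports.
stage A: inputs (a3, a2), connectivity {out.1, a2.1, a2.2, a3.2} {out.2, a3.1}, out.j its boundary
stage B: inputs (a3, a2, a4, a1), connectivity {out.1} {out.2} {a1.1} {a1.2} {a2.1, a2.2, a3.2, a4.1, a4.2} {a3.1}, out.j its boundary

{out.1} {out.2} {a1.1} {a1.2} {a2.1, a2.2, a3.2, a4.1, a4.2} {a3.1}


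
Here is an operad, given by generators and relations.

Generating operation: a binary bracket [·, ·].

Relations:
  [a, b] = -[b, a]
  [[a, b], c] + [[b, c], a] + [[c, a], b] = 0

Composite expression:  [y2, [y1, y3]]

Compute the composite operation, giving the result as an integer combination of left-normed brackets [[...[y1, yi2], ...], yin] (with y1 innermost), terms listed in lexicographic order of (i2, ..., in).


-[[y1, y3], y2]

Left-normed coefficients sit on the y1-initial expansion words.
Composite bracket: [y2, [y1, y3]]
Applying ab - ba throughout gives 4 signed words (2^2 = 4).
Coefficients come from the y1-initial words:
  from y1y3y2, sign -1: term -[[y1, y3], y2]


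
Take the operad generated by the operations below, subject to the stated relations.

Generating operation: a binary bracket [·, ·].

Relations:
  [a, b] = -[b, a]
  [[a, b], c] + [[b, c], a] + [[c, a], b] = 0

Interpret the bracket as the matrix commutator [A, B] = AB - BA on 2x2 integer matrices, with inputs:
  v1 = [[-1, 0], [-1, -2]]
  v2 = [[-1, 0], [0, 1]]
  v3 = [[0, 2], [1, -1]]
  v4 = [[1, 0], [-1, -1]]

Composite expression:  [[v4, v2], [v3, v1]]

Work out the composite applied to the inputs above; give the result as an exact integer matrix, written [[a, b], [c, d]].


[v4, v2] = [[0, 0], [2, 0]]
[v3, v1] = [[-2, -2], [2, 2]]
[[v4, v2], [v3, v1]] = [[4, 0], [-8, -4]]

[[4, 0], [-8, -4]]


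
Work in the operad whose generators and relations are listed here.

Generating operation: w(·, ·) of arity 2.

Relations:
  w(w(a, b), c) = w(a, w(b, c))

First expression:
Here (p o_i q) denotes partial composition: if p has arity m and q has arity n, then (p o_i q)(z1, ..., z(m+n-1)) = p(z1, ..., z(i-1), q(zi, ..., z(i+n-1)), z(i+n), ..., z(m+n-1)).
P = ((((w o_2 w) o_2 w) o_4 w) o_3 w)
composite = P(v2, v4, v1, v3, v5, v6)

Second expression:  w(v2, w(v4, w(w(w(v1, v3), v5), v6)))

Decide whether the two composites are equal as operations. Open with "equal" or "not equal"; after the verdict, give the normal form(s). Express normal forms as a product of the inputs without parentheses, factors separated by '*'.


equal: each reduces to v2 * v4 * v1 * v3 * v5 * v6

Reducing the first expression gives v2 * v4 * v1 * v3 * v5 * v6
Reducing the second expression gives v2 * v4 * v1 * v3 * v5 * v6
The normal forms match — equal.


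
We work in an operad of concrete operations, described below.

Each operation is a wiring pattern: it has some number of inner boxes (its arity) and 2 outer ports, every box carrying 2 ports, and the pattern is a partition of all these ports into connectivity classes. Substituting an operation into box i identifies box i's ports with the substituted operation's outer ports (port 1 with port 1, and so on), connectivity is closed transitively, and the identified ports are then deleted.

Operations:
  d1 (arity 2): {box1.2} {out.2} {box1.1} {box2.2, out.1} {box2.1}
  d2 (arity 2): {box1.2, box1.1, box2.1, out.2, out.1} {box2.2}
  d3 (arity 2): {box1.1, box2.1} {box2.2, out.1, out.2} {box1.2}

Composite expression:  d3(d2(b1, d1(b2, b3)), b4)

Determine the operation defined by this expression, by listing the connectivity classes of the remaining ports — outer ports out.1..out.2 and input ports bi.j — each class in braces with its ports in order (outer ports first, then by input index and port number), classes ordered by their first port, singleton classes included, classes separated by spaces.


{out.1, out.2, b4.2} {b1.1, b1.2, b3.2, b4.1} {b2.1} {b2.2} {b3.1}

Two ports join when wires chain via d3-identified ports.
stage d1: inputs (b2, b3), connectivity {out.1, b3.2} {out.2} {b2.1} {b2.2} {b3.1}, out.j its boundary
stage d2: inputs (b1, b2, b3), connectivity {out.1, out.2, b1.1, b1.2, b3.2} {b2.1} {b2.2} {b3.1}, out.j its boundary
stage d3: inputs (b1, b2, b3, b4), connectivity {out.1, out.2, b4.2} {b1.1, b1.2, b3.2, b4.1} {b2.1} {b2.2} {b3.1}, out.j its boundary


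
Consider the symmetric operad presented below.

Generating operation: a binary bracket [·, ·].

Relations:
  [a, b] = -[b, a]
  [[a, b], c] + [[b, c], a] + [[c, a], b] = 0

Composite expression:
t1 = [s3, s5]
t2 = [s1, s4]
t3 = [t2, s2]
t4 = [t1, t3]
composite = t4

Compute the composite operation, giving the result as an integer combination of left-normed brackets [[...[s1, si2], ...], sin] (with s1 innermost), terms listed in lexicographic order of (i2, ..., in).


Left-normed coefficients sit on the s1-initial expansion words.
Composite bracket: [[s3, s5], [[s1, s4], s2]]
Under [a, b] = ab - ba we get 16 signed associative words (2^4 = 16).
Keep just the words that open with s1:
  from s1s4s2s3s5, sign -1: term -[[[[s1, s4], s2], s3], s5]
  from s1s4s2s5s3, sign +1: term +[[[[s1, s4], s2], s5], s3]

-[[[[s1, s4], s2], s3], s5] + [[[[s1, s4], s2], s5], s3]


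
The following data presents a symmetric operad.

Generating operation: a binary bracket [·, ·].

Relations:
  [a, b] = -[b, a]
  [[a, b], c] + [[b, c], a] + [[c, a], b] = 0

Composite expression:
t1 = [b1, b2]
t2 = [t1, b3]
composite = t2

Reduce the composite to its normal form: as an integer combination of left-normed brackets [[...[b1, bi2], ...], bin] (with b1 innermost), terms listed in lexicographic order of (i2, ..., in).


[[b1, b2], b3]

Antisymmetry and Jacobi reduce to b1-anchored left-normed brackets.
Composite bracket: [[b1, b2], b3]
Expanding via [a, b] = ab - ba: 4 signed words (2^2 = 4).
Only words starting with b1 matter:
  from b1b2b3, sign +1: term +[[b1, b2], b3]


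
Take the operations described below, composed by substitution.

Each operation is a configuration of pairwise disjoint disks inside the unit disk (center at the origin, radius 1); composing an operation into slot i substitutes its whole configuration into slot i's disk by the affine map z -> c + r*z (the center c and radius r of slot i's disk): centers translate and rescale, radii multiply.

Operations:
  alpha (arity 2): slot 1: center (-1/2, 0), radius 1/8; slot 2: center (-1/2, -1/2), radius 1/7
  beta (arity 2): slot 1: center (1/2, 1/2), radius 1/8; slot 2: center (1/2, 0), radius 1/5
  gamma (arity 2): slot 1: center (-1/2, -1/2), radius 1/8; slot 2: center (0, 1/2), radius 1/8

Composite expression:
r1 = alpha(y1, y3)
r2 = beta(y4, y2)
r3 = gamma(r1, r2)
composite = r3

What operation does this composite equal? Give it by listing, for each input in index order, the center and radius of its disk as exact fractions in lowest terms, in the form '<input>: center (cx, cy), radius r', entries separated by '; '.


y1: center (-9/16, -1/2), radius 1/64; y2: center (1/16, 1/2), radius 1/40; y3: center (-9/16, -9/16), radius 1/56; y4: center (1/16, 9/16), radius 1/64


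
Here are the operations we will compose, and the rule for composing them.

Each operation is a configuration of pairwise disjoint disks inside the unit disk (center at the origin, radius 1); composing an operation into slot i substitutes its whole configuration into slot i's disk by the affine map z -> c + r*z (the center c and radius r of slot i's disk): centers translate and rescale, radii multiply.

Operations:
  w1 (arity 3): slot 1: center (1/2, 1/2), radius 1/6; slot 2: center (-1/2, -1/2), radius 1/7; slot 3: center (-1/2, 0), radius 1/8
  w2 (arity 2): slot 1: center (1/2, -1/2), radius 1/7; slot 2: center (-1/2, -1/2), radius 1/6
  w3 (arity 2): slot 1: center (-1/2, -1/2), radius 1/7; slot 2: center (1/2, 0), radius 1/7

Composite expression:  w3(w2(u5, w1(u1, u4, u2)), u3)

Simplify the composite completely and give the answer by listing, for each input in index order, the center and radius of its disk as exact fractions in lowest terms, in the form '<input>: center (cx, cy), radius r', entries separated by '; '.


Nesting under w3 composes maps z -> c + r*z down each u-path.
u5: after 2 affine steps, its disk has center (-3/7, -4/7), radius 1/49
u1: after 3 affine steps, its disk has center (-47/84, -47/84), radius 1/252
u4: after 3 affine steps, its disk has center (-7/12, -7/12), radius 1/294
u2: after 3 affine steps, its disk has center (-7/12, -4/7), radius 1/336
u3: after 1 affine step, its disk has center (1/2, 0), radius 1/7

u1: center (-47/84, -47/84), radius 1/252; u2: center (-7/12, -4/7), radius 1/336; u3: center (1/2, 0), radius 1/7; u4: center (-7/12, -7/12), radius 1/294; u5: center (-3/7, -4/7), radius 1/49


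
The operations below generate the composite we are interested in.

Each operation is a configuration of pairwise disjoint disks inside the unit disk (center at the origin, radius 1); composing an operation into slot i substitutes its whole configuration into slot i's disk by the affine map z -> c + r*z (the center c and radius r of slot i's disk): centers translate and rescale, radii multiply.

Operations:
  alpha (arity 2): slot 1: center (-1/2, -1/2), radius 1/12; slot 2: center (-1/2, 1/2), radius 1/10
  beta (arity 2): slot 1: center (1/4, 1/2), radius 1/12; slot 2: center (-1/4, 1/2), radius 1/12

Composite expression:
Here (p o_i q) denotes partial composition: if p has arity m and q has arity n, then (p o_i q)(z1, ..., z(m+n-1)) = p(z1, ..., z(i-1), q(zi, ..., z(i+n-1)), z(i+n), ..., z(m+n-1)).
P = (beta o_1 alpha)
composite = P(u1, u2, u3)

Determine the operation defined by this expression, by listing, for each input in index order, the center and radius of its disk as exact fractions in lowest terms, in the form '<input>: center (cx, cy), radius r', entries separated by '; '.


Each u-disk chains the slot maps above it in beta; radii multiply.
input u1: applying the 2 nested substitutions gives center (5/24, 11/24), radius 1/144
input u2: applying the 2 nested substitutions gives center (5/24, 13/24), radius 1/120
input u3: applying the 1 nested substitution gives center (-1/4, 1/2), radius 1/12

u1: center (5/24, 11/24), radius 1/144; u2: center (5/24, 13/24), radius 1/120; u3: center (-1/4, 1/2), radius 1/12


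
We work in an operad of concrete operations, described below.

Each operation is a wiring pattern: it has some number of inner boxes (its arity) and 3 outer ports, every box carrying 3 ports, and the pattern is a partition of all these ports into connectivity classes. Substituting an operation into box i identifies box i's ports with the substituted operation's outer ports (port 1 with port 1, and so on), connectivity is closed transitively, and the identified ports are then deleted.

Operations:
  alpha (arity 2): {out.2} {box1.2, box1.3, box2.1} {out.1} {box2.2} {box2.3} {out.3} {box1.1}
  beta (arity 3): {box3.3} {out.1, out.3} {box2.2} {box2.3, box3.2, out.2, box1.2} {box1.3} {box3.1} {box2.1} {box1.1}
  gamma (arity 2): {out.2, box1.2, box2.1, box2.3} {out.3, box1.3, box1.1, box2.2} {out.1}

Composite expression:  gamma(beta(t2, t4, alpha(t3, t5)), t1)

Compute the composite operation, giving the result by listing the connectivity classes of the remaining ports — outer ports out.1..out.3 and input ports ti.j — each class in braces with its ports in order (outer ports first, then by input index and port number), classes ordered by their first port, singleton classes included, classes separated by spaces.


{out.1} {out.2, t1.1, t1.3, t2.2, t4.3} {out.3, t1.2} {t2.1} {t2.3} {t3.1} {t3.2, t3.3, t5.1} {t4.1} {t4.2} {t5.2} {t5.3}

Reachability decides: close wires over gamma-identified ports.
after alpha, the pattern on (t3, t5) reads {out.1} {out.2} {out.3} {t3.1} {t3.2, t3.3, t5.1} {t5.2} {t5.3} (out.j = its outer ports)
after beta, the pattern on (t2, t4, t3, t5) reads {out.1, out.3} {out.2, t2.2, t4.3} {t2.1} {t2.3} {t3.1} {t3.2, t3.3, t5.1} {t4.1} {t4.2} {t5.2} {t5.3} (out.j = its outer ports)
after gamma, the pattern on (t2, t4, t3, t5, t1) reads {out.1} {out.2, t1.1, t1.3, t2.2, t4.3} {out.3, t1.2} {t2.1} {t2.3} {t3.1} {t3.2, t3.3, t5.1} {t4.1} {t4.2} {t5.2} {t5.3} (out.j = its outer ports)


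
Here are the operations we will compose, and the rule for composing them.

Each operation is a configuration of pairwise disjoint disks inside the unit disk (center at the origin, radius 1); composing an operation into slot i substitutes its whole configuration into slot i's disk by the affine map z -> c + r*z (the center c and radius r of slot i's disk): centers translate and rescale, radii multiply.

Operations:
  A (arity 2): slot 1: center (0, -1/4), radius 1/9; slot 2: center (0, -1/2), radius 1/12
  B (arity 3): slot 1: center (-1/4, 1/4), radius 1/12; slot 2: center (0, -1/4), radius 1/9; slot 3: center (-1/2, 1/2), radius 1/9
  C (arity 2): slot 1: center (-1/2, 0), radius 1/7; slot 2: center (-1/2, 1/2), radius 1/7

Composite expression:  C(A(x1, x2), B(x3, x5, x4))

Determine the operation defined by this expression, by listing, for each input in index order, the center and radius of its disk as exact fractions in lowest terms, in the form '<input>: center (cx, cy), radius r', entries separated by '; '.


x1: center (-1/2, -1/28), radius 1/63; x2: center (-1/2, -1/14), radius 1/84; x3: center (-15/28, 15/28), radius 1/84; x4: center (-4/7, 4/7), radius 1/63; x5: center (-1/2, 13/28), radius 1/63

Affine substitution under C: radii multiply and x-centers shift.
x1: after 2 affine steps, its disk has center (-1/2, -1/28), radius 1/63
x2: after 2 affine steps, its disk has center (-1/2, -1/14), radius 1/84
x3: after 2 affine steps, its disk has center (-15/28, 15/28), radius 1/84
x5: after 2 affine steps, its disk has center (-1/2, 13/28), radius 1/63
x4: after 2 affine steps, its disk has center (-4/7, 4/7), radius 1/63


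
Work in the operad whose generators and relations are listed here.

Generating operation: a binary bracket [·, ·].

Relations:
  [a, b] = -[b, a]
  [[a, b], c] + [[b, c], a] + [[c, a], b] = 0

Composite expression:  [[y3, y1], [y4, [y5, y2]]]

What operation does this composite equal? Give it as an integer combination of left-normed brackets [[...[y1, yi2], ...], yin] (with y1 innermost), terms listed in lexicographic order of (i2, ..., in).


-[[[[y1, y3], y2], y5], y4] + [[[[y1, y3], y4], y2], y5] - [[[[y1, y3], y4], y5], y2] + [[[[y1, y3], y5], y2], y4]

Expand each bracket as ab - ba; the y1-initial words give the coefficients.
Composite bracket: [[y3, y1], [y4, [y5, y2]]]
Applying ab - ba throughout gives 16 signed words (2^4 = 16).
Only words starting with y1 matter:
  word y1y3y2y5y4 has sign -1, contributing -[[[[y1, y3], y2], y5], y4]
  word y1y3y4y2y5 has sign +1, contributing +[[[[y1, y3], y4], y2], y5]
  word y1y3y4y5y2 has sign -1, contributing -[[[[y1, y3], y4], y5], y2]
  word y1y3y5y2y4 has sign +1, contributing +[[[[y1, y3], y5], y2], y4]


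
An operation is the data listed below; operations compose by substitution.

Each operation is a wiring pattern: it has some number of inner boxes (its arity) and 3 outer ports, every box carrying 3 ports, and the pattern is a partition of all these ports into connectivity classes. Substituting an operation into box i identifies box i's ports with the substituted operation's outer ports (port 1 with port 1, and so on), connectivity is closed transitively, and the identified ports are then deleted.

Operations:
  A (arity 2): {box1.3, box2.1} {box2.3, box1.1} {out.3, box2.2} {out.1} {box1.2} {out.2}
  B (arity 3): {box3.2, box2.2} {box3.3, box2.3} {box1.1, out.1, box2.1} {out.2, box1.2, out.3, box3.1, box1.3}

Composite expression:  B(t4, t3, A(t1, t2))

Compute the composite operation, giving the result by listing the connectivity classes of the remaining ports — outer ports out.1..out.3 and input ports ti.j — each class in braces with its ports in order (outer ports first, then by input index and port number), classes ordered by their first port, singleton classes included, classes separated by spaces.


{out.1, t3.1, t4.1} {out.2, out.3, t4.2, t4.3} {t1.1, t2.3} {t1.2} {t1.3, t2.1} {t2.2, t3.3} {t3.2}

After gluing at B, chains via deleted ports link the t-ports.
the subtree at A composes to {out.1} {out.2} {out.3, t2.2} {t1.1, t2.3} {t1.2} {t1.3, t2.1} on (t1, t2); out.j = own outer ports
the subtree at B composes to {out.1, t3.1, t4.1} {out.2, out.3, t4.2, t4.3} {t1.1, t2.3} {t1.2} {t1.3, t2.1} {t2.2, t3.3} {t3.2} on (t4, t3, t1, t2); out.j = own outer ports


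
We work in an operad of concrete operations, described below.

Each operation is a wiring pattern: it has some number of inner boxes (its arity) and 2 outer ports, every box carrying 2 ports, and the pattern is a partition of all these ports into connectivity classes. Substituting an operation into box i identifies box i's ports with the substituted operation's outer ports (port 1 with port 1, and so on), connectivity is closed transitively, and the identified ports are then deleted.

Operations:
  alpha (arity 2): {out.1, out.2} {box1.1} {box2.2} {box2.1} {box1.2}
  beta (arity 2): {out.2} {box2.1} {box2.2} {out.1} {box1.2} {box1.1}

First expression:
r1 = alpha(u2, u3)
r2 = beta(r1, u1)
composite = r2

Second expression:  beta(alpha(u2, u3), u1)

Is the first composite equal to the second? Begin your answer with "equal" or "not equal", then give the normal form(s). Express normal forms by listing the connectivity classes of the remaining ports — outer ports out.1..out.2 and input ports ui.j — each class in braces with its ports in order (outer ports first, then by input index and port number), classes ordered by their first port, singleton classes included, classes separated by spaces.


The first composite normalizes to {out.1} {out.2} {u1.1} {u1.2} {u2.1} {u2.2} {u3.1} {u3.2}
The second composite normalizes to {out.1} {out.2} {u1.1} {u1.2} {u2.1} {u2.2} {u3.1} {u3.2}
One common form — equal.

equal; both compose to {out.1} {out.2} {u1.1} {u1.2} {u2.1} {u2.2} {u3.1} {u3.2}


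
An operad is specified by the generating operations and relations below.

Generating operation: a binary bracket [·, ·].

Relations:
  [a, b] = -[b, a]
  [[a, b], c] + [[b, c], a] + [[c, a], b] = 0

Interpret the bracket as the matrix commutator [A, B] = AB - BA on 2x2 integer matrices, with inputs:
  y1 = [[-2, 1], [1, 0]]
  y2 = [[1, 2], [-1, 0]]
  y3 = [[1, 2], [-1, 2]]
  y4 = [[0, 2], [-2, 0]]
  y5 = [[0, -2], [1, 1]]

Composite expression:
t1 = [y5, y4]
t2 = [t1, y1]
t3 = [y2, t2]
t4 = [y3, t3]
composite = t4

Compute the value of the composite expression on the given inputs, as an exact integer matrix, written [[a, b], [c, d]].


[[0, 0], [0, 0]]


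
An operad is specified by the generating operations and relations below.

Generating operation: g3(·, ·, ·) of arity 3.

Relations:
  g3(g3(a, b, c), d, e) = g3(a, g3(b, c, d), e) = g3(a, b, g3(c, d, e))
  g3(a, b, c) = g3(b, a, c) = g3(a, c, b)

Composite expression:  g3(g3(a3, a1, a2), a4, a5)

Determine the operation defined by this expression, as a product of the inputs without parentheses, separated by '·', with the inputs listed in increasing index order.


a1 · a2 · a3 · a4 · a5

Shape and order are irrelevant to g3; the a-input set decides.
g3(a3, a1, a2) collapses to a3 · a1 · a2
g3(g3(a3, a1, a2), a4, a5) collapses to a3 · a1 · a2 · a4 · a5
reordering the factors by index: a1 · a2 · a3 · a4 · a5


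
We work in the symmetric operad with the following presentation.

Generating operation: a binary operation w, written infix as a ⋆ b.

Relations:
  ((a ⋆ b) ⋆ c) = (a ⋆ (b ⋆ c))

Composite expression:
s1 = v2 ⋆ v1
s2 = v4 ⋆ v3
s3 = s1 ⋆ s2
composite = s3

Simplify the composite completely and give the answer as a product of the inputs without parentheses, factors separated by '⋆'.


Associativity of w dissolves the nesting; only the v-input order survives.
(v2 ⋆ v1) unparenthesizes to v2 ⋆ v1
(v4 ⋆ v3) unparenthesizes to v4 ⋆ v3
((v2 ⋆ v1) ⋆ (v4 ⋆ v3)) unparenthesizes to v2 ⋆ v1 ⋆ v4 ⋆ v3

v2 ⋆ v1 ⋆ v4 ⋆ v3


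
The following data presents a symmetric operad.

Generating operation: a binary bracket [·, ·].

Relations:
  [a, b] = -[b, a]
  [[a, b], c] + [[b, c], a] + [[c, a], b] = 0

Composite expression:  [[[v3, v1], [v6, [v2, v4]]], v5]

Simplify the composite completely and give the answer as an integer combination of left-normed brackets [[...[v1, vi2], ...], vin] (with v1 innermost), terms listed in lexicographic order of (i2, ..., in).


In the tensor algebra, words opening v1 carry the v1-anchored form.
Composite bracket: [[[v3, v1], [v6, [v2, v4]]], v5]
Under [a, b] = ab - ba we get 32 signed associative words (2^5 = 32).
Keep just the words that open with v1:
  from v1v3v2v4v6v5, sign +1: term +[[[[[v1, v3], v2], v4], v6], v5]
  from v1v3v4v2v6v5, sign -1: term -[[[[[v1, v3], v4], v2], v6], v5]
  from v1v3v6v2v4v5, sign -1: term -[[[[[v1, v3], v6], v2], v4], v5]
  from v1v3v6v4v2v5, sign +1: term +[[[[[v1, v3], v6], v4], v2], v5]

[[[[[v1, v3], v2], v4], v6], v5] - [[[[[v1, v3], v4], v2], v6], v5] - [[[[[v1, v3], v6], v2], v4], v5] + [[[[[v1, v3], v6], v4], v2], v5]


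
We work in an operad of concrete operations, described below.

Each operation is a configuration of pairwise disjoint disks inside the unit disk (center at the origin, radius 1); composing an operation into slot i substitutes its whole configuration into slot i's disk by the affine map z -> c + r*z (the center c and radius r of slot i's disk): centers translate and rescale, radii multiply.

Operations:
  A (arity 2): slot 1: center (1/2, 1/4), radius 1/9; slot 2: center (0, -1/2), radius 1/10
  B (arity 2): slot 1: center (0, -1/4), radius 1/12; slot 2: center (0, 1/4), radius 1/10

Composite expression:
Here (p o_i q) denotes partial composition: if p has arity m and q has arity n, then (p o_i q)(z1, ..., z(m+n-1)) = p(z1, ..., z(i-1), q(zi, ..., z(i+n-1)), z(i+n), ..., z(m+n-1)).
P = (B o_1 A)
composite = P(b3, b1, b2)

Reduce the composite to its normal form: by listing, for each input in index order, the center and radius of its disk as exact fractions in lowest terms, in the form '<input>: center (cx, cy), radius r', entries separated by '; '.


b1: center (0, -7/24), radius 1/120; b2: center (0, 1/4), radius 1/10; b3: center (1/24, -11/48), radius 1/108


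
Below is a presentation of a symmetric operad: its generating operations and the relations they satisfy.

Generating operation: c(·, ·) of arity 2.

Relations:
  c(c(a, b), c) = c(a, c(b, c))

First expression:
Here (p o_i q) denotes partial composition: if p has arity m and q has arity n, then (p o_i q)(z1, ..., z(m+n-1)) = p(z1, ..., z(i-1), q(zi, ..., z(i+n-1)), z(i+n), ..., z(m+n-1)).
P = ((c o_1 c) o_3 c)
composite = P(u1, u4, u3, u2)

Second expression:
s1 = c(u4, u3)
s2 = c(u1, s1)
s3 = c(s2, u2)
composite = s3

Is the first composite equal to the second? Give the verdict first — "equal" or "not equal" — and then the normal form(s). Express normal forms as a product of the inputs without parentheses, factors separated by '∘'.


equal: each reduces to u1 ∘ u4 ∘ u3 ∘ u2


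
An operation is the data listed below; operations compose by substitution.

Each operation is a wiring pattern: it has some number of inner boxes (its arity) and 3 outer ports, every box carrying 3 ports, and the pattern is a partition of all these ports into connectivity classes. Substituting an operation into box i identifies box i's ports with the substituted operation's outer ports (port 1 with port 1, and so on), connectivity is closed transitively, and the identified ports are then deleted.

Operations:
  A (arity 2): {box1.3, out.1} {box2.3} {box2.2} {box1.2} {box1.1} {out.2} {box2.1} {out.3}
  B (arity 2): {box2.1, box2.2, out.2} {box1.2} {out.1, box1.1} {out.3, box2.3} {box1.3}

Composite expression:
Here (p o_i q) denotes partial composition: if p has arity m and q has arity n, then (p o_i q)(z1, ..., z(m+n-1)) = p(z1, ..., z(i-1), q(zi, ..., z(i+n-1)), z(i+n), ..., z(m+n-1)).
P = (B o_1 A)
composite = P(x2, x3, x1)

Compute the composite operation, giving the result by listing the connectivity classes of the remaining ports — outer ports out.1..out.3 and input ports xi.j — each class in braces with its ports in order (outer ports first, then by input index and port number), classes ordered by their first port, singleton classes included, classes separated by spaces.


{out.1, x2.3} {out.2, x1.1, x1.2} {out.3, x1.3} {x2.1} {x2.2} {x3.1} {x3.2} {x3.3}


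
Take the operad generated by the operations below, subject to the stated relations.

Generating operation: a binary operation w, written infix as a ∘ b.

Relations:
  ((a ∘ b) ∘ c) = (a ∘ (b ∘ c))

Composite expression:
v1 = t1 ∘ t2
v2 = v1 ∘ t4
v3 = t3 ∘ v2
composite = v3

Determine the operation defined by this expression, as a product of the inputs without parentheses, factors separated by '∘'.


Associativity of w dissolves the nesting; only the t-input order survives.
(t1 ∘ t2) spells out as t1 ∘ t2
((t1 ∘ t2) ∘ t4) spells out as t1 ∘ t2 ∘ t4
(t3 ∘ ((t1 ∘ t2) ∘ t4)) spells out as t3 ∘ t1 ∘ t2 ∘ t4

t3 ∘ t1 ∘ t2 ∘ t4


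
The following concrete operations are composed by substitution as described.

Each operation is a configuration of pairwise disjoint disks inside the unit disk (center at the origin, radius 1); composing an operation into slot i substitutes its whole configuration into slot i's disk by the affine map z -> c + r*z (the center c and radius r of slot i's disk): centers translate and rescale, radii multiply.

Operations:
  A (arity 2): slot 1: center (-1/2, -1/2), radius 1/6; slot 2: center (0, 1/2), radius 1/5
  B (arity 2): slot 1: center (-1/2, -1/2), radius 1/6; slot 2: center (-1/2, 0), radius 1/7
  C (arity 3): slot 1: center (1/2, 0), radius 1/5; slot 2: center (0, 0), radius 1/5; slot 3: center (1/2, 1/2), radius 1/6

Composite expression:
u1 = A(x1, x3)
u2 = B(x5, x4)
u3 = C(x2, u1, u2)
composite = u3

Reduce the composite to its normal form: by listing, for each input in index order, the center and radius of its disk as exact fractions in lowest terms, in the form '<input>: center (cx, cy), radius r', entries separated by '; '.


x1: center (-1/10, -1/10), radius 1/30; x2: center (1/2, 0), radius 1/5; x3: center (0, 1/10), radius 1/25; x4: center (5/12, 1/2), radius 1/42; x5: center (5/12, 5/12), radius 1/36

Nesting under C composes maps z -> c + r*z down each x-path.
x2: after 1 affine step, its disk has center (1/2, 0), radius 1/5
x1: after 2 affine steps, its disk has center (-1/10, -1/10), radius 1/30
x3: after 2 affine steps, its disk has center (0, 1/10), radius 1/25
x5: after 2 affine steps, its disk has center (5/12, 5/12), radius 1/36
x4: after 2 affine steps, its disk has center (5/12, 1/2), radius 1/42


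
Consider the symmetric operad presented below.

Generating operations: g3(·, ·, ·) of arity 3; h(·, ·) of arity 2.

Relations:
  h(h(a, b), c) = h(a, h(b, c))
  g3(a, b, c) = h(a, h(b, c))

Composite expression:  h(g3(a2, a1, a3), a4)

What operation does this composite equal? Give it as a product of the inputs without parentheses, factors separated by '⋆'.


a2 ⋆ a1 ⋆ a3 ⋆ a4


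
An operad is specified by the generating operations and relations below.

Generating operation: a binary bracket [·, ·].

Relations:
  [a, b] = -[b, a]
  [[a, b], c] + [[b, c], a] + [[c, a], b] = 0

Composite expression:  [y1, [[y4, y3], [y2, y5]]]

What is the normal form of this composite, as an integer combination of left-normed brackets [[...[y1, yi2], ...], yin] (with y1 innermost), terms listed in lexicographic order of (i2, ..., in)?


[[[[y1, y2], y5], y3], y4] - [[[[y1, y2], y5], y4], y3] - [[[[y1, y3], y4], y2], y5] + [[[[y1, y3], y4], y5], y2] + [[[[y1, y4], y3], y2], y5] - [[[[y1, y4], y3], y5], y2] - [[[[y1, y5], y2], y3], y4] + [[[[y1, y5], y2], y4], y3]

Antisymmetry and Jacobi reduce to y1-anchored left-normed brackets.
Composite bracket: [y1, [[y4, y3], [y2, y5]]]
Each bracket splits as ab - ba, giving 16 signed words (2^4 = 16).
Only words starting with y1 matter:
  word y1y2y5y3y4 has sign +1, contributing +[[[[y1, y2], y5], y3], y4]
  word y1y2y5y4y3 has sign -1, contributing -[[[[y1, y2], y5], y4], y3]
  word y1y3y4y2y5 has sign -1, contributing -[[[[y1, y3], y4], y2], y5]
  word y1y3y4y5y2 has sign +1, contributing +[[[[y1, y3], y4], y5], y2]
  word y1y4y3y2y5 has sign +1, contributing +[[[[y1, y4], y3], y2], y5]
  word y1y4y3y5y2 has sign -1, contributing -[[[[y1, y4], y3], y5], y2]
  word y1y5y2y3y4 has sign -1, contributing -[[[[y1, y5], y2], y3], y4]
  word y1y5y2y4y3 has sign +1, contributing +[[[[y1, y5], y2], y4], y3]


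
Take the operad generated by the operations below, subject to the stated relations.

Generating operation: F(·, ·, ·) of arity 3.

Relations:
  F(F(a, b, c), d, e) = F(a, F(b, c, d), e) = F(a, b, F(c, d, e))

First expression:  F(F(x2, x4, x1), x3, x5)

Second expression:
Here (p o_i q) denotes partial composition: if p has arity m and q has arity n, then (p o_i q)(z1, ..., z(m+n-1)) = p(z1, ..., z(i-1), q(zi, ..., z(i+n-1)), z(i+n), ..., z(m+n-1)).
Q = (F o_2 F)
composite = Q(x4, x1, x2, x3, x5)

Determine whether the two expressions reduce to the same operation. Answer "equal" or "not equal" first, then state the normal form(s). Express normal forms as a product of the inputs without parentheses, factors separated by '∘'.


not equal; first: x2 ∘ x4 ∘ x1 ∘ x3 ∘ x5; second: x4 ∘ x1 ∘ x2 ∘ x3 ∘ x5

The first expression, normalized: x2 ∘ x4 ∘ x1 ∘ x3 ∘ x5
The second expression, normalized: x4 ∘ x1 ∘ x2 ∘ x3 ∘ x5
Distinct normal forms: not equal.


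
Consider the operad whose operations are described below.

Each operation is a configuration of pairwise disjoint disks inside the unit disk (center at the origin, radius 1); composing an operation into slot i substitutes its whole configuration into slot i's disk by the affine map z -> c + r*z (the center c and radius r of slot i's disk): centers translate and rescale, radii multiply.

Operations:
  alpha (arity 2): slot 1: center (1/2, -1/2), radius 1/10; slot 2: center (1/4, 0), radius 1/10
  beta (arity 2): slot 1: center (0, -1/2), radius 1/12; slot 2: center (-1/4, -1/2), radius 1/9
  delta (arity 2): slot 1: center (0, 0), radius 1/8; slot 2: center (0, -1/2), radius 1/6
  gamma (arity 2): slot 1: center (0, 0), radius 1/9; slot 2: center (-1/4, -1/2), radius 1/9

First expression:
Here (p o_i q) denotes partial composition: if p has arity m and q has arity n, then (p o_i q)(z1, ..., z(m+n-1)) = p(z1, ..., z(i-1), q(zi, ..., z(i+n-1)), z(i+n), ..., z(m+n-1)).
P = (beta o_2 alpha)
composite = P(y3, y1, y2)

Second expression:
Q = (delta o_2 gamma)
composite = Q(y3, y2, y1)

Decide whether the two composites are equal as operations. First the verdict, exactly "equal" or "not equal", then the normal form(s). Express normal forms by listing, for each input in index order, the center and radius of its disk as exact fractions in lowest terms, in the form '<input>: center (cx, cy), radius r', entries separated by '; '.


not equal — first y1: center (-7/36, -5/9), radius 1/90; y2: center (-2/9, -1/2), radius 1/90; y3: center (0, -1/2), radius 1/12, second y1: center (-1/24, -7/12), radius 1/54; y2: center (0, -1/2), radius 1/54; y3: center (0, 0), radius 1/8

The first composite normalizes to y1: center (-7/36, -5/9), radius 1/90; y2: center (-2/9, -1/2), radius 1/90; y3: center (0, -1/2), radius 1/12
The second composite normalizes to y1: center (-1/24, -7/12), radius 1/54; y2: center (0, -1/2), radius 1/54; y3: center (0, 0), radius 1/8
Distinct normal forms: not equal.


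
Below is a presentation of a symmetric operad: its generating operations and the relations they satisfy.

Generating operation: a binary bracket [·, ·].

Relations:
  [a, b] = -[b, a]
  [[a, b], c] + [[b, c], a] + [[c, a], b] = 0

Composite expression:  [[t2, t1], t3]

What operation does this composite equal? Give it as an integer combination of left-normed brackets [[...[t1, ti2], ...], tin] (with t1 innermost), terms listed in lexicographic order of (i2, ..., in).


-[[t1, t2], t3]


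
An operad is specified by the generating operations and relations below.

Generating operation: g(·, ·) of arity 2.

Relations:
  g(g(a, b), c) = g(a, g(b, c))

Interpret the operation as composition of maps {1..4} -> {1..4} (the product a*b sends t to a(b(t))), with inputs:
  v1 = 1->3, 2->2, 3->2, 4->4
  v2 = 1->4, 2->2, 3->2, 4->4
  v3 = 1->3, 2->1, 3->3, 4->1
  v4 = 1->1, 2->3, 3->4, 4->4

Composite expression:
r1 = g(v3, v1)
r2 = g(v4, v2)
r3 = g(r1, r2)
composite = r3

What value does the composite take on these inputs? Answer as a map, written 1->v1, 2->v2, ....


1->1, 2->1, 3->1, 4->1

g(v3, v1) = 1->3, 2->1, 3->1, 4->1
g(v4, v2) = 1->4, 2->3, 3->3, 4->4
g(g(v3, v1), g(v4, v2)) = 1->1, 2->1, 3->1, 4->1


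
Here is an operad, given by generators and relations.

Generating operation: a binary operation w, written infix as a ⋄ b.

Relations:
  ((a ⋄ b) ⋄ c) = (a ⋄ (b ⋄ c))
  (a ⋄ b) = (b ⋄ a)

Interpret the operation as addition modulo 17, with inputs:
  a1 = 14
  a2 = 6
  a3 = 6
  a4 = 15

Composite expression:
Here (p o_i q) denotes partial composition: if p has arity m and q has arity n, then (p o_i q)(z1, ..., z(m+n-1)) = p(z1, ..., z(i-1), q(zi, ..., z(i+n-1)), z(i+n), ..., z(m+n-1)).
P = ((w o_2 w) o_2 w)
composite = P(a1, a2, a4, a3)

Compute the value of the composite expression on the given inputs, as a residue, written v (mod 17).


7 (mod 17)

(a2 ⋄ a4) = 4
((a2 ⋄ a4) ⋄ a3) = 10
(a1 ⋄ ((a2 ⋄ a4) ⋄ a3)) = 7


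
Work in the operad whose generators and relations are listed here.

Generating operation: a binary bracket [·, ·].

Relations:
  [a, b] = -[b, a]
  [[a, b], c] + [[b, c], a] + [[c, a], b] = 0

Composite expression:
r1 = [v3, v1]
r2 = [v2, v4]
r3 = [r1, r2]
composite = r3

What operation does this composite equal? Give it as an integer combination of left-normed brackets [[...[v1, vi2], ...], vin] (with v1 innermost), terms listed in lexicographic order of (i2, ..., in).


-[[[v1, v3], v2], v4] + [[[v1, v3], v4], v2]


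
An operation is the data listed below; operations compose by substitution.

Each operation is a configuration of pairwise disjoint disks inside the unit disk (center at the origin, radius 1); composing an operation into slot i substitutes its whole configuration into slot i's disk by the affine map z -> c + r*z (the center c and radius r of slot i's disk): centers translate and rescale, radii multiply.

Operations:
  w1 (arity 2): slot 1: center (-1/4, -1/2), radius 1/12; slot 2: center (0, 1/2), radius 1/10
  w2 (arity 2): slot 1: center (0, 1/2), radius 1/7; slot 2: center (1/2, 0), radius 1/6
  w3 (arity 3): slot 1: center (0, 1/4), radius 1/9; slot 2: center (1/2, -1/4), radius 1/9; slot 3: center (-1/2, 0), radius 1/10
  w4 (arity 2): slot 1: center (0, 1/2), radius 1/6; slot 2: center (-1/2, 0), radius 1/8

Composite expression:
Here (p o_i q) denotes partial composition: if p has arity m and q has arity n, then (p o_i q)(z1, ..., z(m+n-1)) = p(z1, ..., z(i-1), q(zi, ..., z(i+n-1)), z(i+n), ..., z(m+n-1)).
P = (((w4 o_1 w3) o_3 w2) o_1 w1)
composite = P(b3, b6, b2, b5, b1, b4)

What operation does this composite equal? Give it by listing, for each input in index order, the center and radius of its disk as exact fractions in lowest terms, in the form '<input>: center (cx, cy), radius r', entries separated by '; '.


b1: center (-3/40, 1/2), radius 1/360; b2: center (1/12, 11/24), radius 1/54; b3: center (-1/216, 115/216), radius 1/648; b4: center (-1/2, 0), radius 1/8; b5: center (-1/12, 61/120), radius 1/420; b6: center (0, 119/216), radius 1/540

Only the slot chain above each b matters under w4; compose those maps.
for b3, the 3-step affine chain lands on center (-1/216, 115/216), radius 1/648
for b6, the 3-step affine chain lands on center (0, 119/216), radius 1/540
for b2, the 2-step affine chain lands on center (1/12, 11/24), radius 1/54
for b5, the 3-step affine chain lands on center (-1/12, 61/120), radius 1/420
for b1, the 3-step affine chain lands on center (-3/40, 1/2), radius 1/360
for b4, the 1-step affine chain lands on center (-1/2, 0), radius 1/8
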